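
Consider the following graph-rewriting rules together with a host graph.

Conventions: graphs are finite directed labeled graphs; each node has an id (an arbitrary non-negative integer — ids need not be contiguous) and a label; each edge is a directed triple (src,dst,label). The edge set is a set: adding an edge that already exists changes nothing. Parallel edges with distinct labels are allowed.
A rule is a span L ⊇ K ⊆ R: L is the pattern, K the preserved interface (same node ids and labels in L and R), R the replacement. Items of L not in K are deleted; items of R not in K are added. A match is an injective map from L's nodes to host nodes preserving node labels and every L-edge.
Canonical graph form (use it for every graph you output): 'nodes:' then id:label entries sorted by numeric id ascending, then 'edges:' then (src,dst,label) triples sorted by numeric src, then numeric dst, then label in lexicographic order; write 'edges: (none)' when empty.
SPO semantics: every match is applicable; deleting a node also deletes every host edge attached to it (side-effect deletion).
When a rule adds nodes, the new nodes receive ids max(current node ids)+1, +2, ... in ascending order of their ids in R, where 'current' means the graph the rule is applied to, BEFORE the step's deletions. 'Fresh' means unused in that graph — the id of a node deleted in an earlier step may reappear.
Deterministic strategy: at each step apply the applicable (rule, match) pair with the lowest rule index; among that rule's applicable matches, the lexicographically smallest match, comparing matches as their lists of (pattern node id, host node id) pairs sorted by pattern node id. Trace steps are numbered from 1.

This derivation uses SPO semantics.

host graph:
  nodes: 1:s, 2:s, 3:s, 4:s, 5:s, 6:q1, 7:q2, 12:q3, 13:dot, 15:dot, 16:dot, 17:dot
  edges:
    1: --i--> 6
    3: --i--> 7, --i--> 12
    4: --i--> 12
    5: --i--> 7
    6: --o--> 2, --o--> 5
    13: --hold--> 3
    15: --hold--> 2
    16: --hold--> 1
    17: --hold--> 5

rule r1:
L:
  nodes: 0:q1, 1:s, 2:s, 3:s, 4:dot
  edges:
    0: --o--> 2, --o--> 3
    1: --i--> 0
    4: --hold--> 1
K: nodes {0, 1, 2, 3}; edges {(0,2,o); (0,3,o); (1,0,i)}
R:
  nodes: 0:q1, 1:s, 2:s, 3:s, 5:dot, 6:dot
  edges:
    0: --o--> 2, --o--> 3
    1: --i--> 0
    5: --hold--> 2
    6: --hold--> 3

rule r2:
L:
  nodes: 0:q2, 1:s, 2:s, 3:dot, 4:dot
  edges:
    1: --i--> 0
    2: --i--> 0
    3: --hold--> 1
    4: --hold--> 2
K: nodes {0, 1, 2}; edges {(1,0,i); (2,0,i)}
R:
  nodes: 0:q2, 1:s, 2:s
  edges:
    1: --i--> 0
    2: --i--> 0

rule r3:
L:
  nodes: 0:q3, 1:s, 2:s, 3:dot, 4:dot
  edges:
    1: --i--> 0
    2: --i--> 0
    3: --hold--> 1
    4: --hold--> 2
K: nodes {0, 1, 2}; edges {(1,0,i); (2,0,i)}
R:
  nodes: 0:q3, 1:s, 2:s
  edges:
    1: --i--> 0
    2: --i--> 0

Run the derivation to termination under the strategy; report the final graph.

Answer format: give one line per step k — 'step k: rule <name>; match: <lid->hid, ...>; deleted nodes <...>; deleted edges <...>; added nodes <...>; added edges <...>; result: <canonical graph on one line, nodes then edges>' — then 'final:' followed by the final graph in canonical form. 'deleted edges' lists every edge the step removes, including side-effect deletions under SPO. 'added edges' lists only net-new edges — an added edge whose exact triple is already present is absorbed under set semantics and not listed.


step 1: rule r1; match: 0->6, 1->1, 2->2, 3->5, 4->16; deleted nodes 16; deleted edges (16,1,hold); added nodes 18, 19; added edges (18,2,hold); (19,5,hold); result: nodes: 1:s, 2:s, 3:s, 4:s, 5:s, 6:q1, 7:q2, 12:q3, 13:dot, 15:dot, 17:dot, 18:dot, 19:dot edges: (1,6,i); (3,7,i); (3,12,i); (4,12,i); (5,7,i); (6,2,o); (6,5,o); (13,3,hold); (15,2,hold); (17,5,hold); (18,2,hold); (19,5,hold)
step 2: rule r2; match: 0->7, 1->3, 2->5, 3->13, 4->17; deleted nodes 13, 17; deleted edges (13,3,hold); (17,5,hold); added nodes (none); added edges (none); result: nodes: 1:s, 2:s, 3:s, 4:s, 5:s, 6:q1, 7:q2, 12:q3, 15:dot, 18:dot, 19:dot edges: (1,6,i); (3,7,i); (3,12,i); (4,12,i); (5,7,i); (6,2,o); (6,5,o); (15,2,hold); (18,2,hold); (19,5,hold)
final:
nodes: 1:s, 2:s, 3:s, 4:s, 5:s, 6:q1, 7:q2, 12:q3, 15:dot, 18:dot, 19:dot
edges: (1,6,i); (3,7,i); (3,12,i); (4,12,i); (5,7,i); (6,2,o); (6,5,o); (15,2,hold); (18,2,hold); (19,5,hold)


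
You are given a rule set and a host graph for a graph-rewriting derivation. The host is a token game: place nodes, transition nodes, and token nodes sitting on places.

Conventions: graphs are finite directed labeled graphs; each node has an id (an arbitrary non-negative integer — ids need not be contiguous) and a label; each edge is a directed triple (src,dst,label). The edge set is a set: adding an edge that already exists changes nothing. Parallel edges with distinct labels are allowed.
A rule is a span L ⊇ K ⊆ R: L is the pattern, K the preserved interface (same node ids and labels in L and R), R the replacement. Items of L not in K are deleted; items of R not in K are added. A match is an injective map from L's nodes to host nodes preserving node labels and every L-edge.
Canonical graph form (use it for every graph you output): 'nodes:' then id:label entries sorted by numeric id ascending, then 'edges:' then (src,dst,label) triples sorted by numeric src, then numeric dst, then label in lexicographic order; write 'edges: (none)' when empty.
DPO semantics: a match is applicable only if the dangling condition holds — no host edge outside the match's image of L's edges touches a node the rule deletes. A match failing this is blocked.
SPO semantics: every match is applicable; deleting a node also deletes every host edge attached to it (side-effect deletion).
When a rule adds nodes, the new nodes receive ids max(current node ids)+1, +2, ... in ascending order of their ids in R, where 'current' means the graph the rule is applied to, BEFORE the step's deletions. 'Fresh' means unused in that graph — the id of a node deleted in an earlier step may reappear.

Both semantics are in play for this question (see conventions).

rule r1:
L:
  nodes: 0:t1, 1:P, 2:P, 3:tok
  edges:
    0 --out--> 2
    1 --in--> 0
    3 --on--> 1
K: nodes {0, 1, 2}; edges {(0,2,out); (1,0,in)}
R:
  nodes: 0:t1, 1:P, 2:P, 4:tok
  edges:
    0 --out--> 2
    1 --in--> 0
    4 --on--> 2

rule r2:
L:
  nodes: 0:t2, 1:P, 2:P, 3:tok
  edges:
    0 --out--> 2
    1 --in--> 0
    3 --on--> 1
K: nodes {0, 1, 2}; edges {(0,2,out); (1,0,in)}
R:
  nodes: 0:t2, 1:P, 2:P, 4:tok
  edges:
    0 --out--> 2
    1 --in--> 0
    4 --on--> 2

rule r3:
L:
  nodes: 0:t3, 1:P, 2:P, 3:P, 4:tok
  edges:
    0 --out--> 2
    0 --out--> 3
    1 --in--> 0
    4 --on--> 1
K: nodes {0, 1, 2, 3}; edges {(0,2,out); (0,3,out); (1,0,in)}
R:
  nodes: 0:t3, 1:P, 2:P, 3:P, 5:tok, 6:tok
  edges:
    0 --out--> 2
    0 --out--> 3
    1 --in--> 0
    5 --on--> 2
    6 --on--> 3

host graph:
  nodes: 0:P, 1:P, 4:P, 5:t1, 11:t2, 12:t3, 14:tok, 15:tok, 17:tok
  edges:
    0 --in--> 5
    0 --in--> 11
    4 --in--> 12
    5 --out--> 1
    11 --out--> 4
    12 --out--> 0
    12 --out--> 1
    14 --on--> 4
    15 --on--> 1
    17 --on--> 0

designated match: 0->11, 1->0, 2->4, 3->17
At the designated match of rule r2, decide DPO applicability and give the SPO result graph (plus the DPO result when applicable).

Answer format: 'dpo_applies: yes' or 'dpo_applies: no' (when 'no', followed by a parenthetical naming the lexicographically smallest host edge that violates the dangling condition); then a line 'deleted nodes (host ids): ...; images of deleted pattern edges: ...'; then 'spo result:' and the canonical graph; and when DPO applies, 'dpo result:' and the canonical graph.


dpo_applies: yes
deleted nodes (host ids): 17; images of deleted pattern edges: (17,0,on)
spo result:
nodes: 0:P, 1:P, 4:P, 5:t1, 11:t2, 12:t3, 14:tok, 15:tok, 18:tok
edges: (0,5,in); (0,11,in); (4,12,in); (5,1,out); (11,4,out); (12,0,out); (12,1,out); (14,4,on); (15,1,on); (18,4,on)
dpo result:
nodes: 0:P, 1:P, 4:P, 5:t1, 11:t2, 12:t3, 14:tok, 15:tok, 18:tok
edges: (0,5,in); (0,11,in); (4,12,in); (5,1,out); (11,4,out); (12,0,out); (12,1,out); (14,4,on); (15,1,on); (18,4,on)


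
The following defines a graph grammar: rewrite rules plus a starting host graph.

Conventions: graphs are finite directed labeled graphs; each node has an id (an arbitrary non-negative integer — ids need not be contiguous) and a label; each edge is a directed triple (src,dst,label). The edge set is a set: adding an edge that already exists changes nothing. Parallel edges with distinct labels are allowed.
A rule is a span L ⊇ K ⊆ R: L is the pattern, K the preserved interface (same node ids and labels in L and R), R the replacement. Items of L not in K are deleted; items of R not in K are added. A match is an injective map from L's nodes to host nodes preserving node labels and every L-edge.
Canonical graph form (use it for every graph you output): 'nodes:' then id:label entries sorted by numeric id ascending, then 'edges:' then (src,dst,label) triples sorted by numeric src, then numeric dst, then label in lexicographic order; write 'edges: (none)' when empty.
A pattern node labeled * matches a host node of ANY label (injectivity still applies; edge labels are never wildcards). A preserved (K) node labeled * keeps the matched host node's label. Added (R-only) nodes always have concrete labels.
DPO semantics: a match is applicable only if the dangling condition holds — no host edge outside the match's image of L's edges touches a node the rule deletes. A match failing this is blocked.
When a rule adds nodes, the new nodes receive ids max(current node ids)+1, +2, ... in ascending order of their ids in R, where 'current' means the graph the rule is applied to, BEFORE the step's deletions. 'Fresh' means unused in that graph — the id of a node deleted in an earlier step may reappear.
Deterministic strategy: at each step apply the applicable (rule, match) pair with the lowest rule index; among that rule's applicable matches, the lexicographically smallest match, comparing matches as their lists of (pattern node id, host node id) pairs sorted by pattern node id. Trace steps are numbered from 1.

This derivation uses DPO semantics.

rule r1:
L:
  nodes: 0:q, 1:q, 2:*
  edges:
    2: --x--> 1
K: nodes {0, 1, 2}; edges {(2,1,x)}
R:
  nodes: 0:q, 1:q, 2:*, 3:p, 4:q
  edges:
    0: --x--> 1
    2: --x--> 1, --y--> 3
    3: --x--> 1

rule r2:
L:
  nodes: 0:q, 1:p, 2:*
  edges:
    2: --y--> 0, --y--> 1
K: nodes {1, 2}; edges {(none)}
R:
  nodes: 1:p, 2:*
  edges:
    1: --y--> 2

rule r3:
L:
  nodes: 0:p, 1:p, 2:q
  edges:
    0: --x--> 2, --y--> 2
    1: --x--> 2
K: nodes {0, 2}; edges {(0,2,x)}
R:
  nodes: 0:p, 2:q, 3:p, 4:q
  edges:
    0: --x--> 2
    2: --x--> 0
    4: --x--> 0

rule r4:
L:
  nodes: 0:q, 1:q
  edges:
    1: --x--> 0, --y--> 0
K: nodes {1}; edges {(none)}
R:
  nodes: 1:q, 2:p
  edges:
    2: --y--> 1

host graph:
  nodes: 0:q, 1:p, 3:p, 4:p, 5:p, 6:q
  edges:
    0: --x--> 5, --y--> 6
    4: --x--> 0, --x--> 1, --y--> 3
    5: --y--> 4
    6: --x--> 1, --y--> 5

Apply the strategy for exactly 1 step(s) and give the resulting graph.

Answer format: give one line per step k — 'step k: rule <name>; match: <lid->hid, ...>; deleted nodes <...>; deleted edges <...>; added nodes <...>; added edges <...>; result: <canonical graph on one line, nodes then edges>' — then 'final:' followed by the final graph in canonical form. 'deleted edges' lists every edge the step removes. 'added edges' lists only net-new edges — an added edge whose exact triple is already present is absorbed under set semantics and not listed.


step 1: rule r1; match: 0->6, 1->0, 2->4; deleted nodes (none); deleted edges (none); added nodes 7, 8; added edges (4,7,y); (6,0,x); (7,0,x); result: nodes: 0:q, 1:p, 3:p, 4:p, 5:p, 6:q, 7:p, 8:q edges: (0,5,x); (0,6,y); (4,0,x); (4,1,x); (4,3,y); (4,7,y); (5,4,y); (6,0,x); (6,1,x); (6,5,y); (7,0,x)
final:
nodes: 0:q, 1:p, 3:p, 4:p, 5:p, 6:q, 7:p, 8:q
edges: (0,5,x); (0,6,y); (4,0,x); (4,1,x); (4,3,y); (4,7,y); (5,4,y); (6,0,x); (6,1,x); (6,5,y); (7,0,x)


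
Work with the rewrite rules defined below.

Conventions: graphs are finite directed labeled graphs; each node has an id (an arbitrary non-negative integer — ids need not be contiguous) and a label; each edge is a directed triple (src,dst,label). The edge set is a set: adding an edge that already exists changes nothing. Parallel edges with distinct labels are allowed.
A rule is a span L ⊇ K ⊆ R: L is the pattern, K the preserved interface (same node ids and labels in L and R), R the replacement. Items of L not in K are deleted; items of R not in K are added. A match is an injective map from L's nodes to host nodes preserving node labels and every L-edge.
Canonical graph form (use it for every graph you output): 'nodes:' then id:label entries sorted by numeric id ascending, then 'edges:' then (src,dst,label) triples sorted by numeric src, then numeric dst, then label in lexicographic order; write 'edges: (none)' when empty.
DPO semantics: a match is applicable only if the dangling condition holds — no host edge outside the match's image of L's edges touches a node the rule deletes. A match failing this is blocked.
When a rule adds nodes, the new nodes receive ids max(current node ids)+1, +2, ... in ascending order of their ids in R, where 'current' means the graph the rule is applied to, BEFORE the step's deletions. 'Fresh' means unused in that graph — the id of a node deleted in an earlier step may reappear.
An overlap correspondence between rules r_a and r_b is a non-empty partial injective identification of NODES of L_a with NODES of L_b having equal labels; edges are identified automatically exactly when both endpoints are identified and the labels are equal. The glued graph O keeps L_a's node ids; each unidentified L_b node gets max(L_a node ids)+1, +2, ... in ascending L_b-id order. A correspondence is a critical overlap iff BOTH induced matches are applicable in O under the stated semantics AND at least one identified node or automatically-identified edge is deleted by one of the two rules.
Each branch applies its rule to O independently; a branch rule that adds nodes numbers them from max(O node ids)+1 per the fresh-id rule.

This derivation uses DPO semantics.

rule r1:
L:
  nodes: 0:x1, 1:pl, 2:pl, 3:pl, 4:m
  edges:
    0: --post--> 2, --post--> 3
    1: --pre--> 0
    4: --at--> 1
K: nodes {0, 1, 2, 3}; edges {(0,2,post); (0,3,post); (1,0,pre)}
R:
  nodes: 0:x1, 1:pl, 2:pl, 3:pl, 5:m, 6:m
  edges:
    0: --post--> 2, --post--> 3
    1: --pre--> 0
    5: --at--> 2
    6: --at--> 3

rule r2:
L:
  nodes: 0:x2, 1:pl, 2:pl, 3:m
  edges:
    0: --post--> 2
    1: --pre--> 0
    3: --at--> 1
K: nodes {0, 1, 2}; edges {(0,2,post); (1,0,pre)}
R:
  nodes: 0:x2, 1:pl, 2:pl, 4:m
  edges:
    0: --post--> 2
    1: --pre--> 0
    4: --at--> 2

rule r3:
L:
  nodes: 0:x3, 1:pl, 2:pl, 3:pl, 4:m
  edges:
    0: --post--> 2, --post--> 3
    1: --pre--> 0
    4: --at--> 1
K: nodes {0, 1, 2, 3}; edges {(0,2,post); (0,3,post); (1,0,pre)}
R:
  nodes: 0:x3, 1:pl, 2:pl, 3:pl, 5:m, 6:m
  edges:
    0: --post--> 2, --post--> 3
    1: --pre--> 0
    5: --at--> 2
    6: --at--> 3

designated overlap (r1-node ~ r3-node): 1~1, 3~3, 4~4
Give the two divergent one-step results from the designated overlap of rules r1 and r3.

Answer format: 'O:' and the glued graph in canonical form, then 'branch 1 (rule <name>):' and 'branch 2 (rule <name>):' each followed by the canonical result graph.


O:
nodes: 0:x1, 1:pl, 2:pl, 3:pl, 4:m, 5:x3, 6:pl
edges: (0,2,post); (0,3,post); (1,0,pre); (1,5,pre); (4,1,at); (5,3,post); (5,6,post)
branch 1 (rule r1):
nodes: 0:x1, 1:pl, 2:pl, 3:pl, 5:x3, 6:pl, 7:m, 8:m
edges: (0,2,post); (0,3,post); (1,0,pre); (1,5,pre); (5,3,post); (5,6,post); (7,2,at); (8,3,at)
branch 2 (rule r3):
nodes: 0:x1, 1:pl, 2:pl, 3:pl, 5:x3, 6:pl, 7:m, 8:m
edges: (0,2,post); (0,3,post); (1,0,pre); (1,5,pre); (5,3,post); (5,6,post); (7,6,at); (8,3,at)


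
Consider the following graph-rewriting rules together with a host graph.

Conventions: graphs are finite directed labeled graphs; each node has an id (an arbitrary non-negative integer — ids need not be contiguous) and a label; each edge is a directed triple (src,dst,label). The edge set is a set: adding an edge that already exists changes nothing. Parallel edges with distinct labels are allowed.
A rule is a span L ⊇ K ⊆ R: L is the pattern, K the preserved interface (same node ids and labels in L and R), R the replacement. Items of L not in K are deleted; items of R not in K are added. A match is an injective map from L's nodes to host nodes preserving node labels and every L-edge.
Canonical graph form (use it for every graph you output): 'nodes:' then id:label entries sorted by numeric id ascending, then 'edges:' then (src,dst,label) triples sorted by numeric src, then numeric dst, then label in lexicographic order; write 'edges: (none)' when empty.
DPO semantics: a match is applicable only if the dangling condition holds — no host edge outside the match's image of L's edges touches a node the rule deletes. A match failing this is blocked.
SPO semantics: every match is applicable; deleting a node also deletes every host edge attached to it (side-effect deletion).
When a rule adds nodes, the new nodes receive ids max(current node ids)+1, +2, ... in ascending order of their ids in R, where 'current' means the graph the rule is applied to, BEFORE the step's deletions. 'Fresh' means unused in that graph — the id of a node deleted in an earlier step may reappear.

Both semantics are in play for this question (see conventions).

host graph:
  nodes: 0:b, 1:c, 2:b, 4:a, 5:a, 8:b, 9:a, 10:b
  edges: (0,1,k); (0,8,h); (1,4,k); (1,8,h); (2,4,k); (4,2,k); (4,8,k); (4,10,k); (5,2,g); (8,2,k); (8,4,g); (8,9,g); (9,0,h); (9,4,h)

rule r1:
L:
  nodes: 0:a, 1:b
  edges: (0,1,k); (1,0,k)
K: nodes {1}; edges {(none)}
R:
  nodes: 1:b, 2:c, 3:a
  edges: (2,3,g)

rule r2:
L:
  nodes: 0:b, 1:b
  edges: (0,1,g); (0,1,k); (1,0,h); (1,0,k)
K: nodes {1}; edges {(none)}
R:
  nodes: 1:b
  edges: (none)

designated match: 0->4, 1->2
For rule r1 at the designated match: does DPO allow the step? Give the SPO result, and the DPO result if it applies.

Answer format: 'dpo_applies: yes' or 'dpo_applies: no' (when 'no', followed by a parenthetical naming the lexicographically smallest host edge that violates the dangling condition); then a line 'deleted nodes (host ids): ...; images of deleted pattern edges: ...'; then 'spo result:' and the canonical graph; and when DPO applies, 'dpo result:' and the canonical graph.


dpo_applies: no
(the rule deletes node 4, which keeps host edge (1,4,k) outside the match image — the dangling condition fails, DPO blocks; SPO proceeds and side-deletes such edges)
deleted nodes (host ids): 4; images of deleted pattern edges: (2,4,k); (4,2,k)
spo result:
nodes: 0:b, 1:c, 2:b, 5:a, 8:b, 9:a, 10:b, 11:c, 12:a
edges: (0,1,k); (0,8,h); (1,8,h); (5,2,g); (8,2,k); (8,9,g); (9,0,h); (11,12,g)


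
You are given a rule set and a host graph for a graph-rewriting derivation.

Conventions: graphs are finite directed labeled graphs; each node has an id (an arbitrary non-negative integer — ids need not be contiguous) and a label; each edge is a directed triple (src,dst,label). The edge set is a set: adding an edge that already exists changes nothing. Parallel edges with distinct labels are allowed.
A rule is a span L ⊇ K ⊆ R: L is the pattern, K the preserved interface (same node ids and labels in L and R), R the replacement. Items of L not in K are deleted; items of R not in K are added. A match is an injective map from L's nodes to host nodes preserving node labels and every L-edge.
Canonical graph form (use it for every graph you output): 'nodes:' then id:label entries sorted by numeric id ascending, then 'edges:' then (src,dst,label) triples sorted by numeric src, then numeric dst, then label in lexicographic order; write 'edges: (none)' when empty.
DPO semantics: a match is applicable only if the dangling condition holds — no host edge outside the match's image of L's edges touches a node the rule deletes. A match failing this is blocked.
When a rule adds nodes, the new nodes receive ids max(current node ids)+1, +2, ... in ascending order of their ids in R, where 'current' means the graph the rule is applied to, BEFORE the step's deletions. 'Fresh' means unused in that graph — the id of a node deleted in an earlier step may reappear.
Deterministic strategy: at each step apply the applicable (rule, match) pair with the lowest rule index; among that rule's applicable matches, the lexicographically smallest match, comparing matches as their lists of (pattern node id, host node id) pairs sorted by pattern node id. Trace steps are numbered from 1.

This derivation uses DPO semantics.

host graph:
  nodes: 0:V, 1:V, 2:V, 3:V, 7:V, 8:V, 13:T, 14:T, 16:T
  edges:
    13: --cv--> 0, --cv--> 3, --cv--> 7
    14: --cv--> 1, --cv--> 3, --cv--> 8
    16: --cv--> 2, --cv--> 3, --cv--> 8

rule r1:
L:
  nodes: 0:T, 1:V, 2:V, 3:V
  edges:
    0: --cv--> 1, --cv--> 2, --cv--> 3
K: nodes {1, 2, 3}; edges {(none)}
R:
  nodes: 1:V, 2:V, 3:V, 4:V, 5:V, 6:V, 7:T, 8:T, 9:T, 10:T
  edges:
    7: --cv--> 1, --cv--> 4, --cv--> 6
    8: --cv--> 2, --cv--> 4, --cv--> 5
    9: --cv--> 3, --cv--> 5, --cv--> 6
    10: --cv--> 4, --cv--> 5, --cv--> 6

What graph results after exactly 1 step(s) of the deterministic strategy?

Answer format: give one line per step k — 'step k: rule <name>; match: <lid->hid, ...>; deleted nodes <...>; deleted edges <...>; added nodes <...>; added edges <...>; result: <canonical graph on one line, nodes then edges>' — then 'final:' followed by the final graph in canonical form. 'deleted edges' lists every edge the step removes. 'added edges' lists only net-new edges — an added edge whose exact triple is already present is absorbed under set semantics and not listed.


step 1: rule r1; match: 0->13, 1->0, 2->3, 3->7; deleted nodes 13; deleted edges (13,0,cv); (13,3,cv); (13,7,cv); added nodes 17, 18, 19, 20, 21, 22, 23; added edges (20,0,cv); (20,17,cv); (20,19,cv); (21,3,cv); (21,17,cv); (21,18,cv); (22,7,cv); (22,18,cv); (22,19,cv); (23,17,cv); (23,18,cv); (23,19,cv); result: nodes: 0:V, 1:V, 2:V, 3:V, 7:V, 8:V, 14:T, 16:T, 17:V, 18:V, 19:V, 20:T, 21:T, 22:T, 23:T edges: (14,1,cv); (14,3,cv); (14,8,cv); (16,2,cv); (16,3,cv); (16,8,cv); (20,0,cv); (20,17,cv); (20,19,cv); (21,3,cv); (21,17,cv); (21,18,cv); (22,7,cv); (22,18,cv); (22,19,cv); (23,17,cv); (23,18,cv); (23,19,cv)
final:
nodes: 0:V, 1:V, 2:V, 3:V, 7:V, 8:V, 14:T, 16:T, 17:V, 18:V, 19:V, 20:T, 21:T, 22:T, 23:T
edges: (14,1,cv); (14,3,cv); (14,8,cv); (16,2,cv); (16,3,cv); (16,8,cv); (20,0,cv); (20,17,cv); (20,19,cv); (21,3,cv); (21,17,cv); (21,18,cv); (22,7,cv); (22,18,cv); (22,19,cv); (23,17,cv); (23,18,cv); (23,19,cv)


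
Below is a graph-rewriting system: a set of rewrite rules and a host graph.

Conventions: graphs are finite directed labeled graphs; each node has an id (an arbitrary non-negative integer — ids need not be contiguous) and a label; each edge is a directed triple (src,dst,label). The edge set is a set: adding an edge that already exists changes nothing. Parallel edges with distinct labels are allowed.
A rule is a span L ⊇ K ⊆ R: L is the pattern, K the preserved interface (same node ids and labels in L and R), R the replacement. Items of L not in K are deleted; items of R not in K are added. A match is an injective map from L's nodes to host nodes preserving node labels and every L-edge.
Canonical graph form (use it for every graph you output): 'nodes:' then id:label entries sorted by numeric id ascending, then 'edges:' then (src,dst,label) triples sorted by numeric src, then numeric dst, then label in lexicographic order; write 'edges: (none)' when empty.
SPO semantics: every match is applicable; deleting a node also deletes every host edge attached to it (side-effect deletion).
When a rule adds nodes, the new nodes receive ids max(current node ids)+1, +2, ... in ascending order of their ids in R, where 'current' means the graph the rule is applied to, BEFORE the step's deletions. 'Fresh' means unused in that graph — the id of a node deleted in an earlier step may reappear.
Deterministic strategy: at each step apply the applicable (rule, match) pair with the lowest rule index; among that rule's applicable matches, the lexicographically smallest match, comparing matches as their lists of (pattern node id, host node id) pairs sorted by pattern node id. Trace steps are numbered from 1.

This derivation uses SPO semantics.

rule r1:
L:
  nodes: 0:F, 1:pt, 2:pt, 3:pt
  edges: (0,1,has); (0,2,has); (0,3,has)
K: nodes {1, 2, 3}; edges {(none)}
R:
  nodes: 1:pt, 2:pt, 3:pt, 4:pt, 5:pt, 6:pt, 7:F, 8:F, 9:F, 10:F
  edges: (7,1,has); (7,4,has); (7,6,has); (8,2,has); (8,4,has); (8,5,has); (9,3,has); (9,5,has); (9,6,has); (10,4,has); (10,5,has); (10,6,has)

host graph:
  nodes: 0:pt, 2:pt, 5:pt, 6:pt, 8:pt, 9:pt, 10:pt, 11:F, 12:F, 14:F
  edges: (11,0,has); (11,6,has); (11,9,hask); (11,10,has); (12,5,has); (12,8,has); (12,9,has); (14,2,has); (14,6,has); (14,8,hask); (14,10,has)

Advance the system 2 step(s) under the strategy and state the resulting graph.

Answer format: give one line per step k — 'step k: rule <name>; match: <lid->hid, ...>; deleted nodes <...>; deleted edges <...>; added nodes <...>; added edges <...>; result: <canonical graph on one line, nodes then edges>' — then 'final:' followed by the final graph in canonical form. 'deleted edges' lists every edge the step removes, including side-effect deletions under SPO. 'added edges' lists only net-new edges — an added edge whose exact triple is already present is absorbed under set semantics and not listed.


step 1: rule r1; match: 0->11, 1->0, 2->6, 3->10; deleted nodes 11; deleted edges (11,0,has); (11,6,has); (11,9,hask); (11,10,has); added nodes 15, 16, 17, 18, 19, 20, 21; added edges (18,0,has); (18,15,has); (18,17,has); (19,6,has); (19,15,has); (19,16,has); (20,10,has); (20,16,has); (20,17,has); (21,15,has); (21,16,has); (21,17,has); result: nodes: 0:pt, 2:pt, 5:pt, 6:pt, 8:pt, 9:pt, 10:pt, 12:F, 14:F, 15:pt, 16:pt, 17:pt, 18:F, 19:F, 20:F, 21:F edges: (12,5,has); (12,8,has); (12,9,has); (14,2,has); (14,6,has); (14,8,hask); (14,10,has); (18,0,has); (18,15,has); (18,17,has); (19,6,has); (19,15,has); (19,16,has); (20,10,has); (20,16,has); (20,17,has); (21,15,has); (21,16,has); (21,17,has)
step 2: rule r1; match: 0->12, 1->5, 2->8, 3->9; deleted nodes 12; deleted edges (12,5,has); (12,8,has); (12,9,has); added nodes 22, 23, 24, 25, 26, 27, 28; added edges (25,5,has); (25,22,has); (25,24,has); (26,8,has); (26,22,has); (26,23,has); (27,9,has); (27,23,has); (27,24,has); (28,22,has); (28,23,has); (28,24,has); result: nodes: 0:pt, 2:pt, 5:pt, 6:pt, 8:pt, 9:pt, 10:pt, 14:F, 15:pt, 16:pt, 17:pt, 18:F, 19:F, 20:F, 21:F, 22:pt, 23:pt, 24:pt, 25:F, 26:F, 27:F, 28:F edges: (14,2,has); (14,6,has); (14,8,hask); (14,10,has); (18,0,has); (18,15,has); (18,17,has); (19,6,has); (19,15,has); (19,16,has); (20,10,has); (20,16,has); (20,17,has); (21,15,has); (21,16,has); (21,17,has); (25,5,has); (25,22,has); (25,24,has); (26,8,has); (26,22,has); (26,23,has); (27,9,has); (27,23,has); (27,24,has); (28,22,has); (28,23,has); (28,24,has)
final:
nodes: 0:pt, 2:pt, 5:pt, 6:pt, 8:pt, 9:pt, 10:pt, 14:F, 15:pt, 16:pt, 17:pt, 18:F, 19:F, 20:F, 21:F, 22:pt, 23:pt, 24:pt, 25:F, 26:F, 27:F, 28:F
edges: (14,2,has); (14,6,has); (14,8,hask); (14,10,has); (18,0,has); (18,15,has); (18,17,has); (19,6,has); (19,15,has); (19,16,has); (20,10,has); (20,16,has); (20,17,has); (21,15,has); (21,16,has); (21,17,has); (25,5,has); (25,22,has); (25,24,has); (26,8,has); (26,22,has); (26,23,has); (27,9,has); (27,23,has); (27,24,has); (28,22,has); (28,23,has); (28,24,has)


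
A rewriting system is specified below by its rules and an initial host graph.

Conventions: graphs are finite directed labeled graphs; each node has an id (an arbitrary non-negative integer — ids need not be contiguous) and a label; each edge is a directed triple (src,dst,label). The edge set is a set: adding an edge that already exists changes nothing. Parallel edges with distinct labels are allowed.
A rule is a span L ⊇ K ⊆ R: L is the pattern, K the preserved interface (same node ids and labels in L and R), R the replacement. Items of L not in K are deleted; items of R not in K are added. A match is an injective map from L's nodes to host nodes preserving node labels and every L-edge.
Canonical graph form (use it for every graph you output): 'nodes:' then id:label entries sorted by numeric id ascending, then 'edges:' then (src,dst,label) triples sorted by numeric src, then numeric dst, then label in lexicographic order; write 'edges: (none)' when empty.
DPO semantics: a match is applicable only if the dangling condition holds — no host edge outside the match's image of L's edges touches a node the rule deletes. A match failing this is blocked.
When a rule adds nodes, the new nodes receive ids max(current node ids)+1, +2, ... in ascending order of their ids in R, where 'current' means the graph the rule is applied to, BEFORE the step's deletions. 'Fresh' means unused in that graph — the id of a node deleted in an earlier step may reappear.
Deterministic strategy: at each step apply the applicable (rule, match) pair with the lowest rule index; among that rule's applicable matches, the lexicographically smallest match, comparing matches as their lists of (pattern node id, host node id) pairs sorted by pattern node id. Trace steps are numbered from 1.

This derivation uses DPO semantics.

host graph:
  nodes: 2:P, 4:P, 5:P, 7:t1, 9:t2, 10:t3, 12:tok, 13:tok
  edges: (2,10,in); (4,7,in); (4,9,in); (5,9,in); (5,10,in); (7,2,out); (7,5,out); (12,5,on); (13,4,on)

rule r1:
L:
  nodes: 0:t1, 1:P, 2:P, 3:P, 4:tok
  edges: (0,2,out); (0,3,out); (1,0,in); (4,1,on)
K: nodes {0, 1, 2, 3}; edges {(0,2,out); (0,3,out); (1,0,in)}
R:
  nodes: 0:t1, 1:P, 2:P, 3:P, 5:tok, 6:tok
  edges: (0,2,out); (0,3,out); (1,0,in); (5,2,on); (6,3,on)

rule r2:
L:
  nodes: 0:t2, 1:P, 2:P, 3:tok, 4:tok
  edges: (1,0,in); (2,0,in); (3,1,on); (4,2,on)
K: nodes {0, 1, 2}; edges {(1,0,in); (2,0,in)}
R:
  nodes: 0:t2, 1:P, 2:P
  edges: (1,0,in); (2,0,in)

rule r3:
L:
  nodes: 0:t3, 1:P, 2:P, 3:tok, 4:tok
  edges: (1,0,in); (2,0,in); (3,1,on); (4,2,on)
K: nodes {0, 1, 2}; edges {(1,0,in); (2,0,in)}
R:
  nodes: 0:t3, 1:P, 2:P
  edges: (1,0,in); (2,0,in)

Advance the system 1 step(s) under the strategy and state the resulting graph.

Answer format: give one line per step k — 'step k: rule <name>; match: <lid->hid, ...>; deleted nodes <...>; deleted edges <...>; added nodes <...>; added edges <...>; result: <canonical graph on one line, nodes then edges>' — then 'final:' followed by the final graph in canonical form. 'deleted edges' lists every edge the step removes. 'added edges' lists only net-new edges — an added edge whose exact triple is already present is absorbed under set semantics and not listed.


step 1: rule r1; match: 0->7, 1->4, 2->2, 3->5, 4->13; deleted nodes 13; deleted edges (13,4,on); added nodes 14, 15; added edges (14,2,on); (15,5,on); result: nodes: 2:P, 4:P, 5:P, 7:t1, 9:t2, 10:t3, 12:tok, 14:tok, 15:tok edges: (2,10,in); (4,7,in); (4,9,in); (5,9,in); (5,10,in); (7,2,out); (7,5,out); (12,5,on); (14,2,on); (15,5,on)
final:
nodes: 2:P, 4:P, 5:P, 7:t1, 9:t2, 10:t3, 12:tok, 14:tok, 15:tok
edges: (2,10,in); (4,7,in); (4,9,in); (5,9,in); (5,10,in); (7,2,out); (7,5,out); (12,5,on); (14,2,on); (15,5,on)


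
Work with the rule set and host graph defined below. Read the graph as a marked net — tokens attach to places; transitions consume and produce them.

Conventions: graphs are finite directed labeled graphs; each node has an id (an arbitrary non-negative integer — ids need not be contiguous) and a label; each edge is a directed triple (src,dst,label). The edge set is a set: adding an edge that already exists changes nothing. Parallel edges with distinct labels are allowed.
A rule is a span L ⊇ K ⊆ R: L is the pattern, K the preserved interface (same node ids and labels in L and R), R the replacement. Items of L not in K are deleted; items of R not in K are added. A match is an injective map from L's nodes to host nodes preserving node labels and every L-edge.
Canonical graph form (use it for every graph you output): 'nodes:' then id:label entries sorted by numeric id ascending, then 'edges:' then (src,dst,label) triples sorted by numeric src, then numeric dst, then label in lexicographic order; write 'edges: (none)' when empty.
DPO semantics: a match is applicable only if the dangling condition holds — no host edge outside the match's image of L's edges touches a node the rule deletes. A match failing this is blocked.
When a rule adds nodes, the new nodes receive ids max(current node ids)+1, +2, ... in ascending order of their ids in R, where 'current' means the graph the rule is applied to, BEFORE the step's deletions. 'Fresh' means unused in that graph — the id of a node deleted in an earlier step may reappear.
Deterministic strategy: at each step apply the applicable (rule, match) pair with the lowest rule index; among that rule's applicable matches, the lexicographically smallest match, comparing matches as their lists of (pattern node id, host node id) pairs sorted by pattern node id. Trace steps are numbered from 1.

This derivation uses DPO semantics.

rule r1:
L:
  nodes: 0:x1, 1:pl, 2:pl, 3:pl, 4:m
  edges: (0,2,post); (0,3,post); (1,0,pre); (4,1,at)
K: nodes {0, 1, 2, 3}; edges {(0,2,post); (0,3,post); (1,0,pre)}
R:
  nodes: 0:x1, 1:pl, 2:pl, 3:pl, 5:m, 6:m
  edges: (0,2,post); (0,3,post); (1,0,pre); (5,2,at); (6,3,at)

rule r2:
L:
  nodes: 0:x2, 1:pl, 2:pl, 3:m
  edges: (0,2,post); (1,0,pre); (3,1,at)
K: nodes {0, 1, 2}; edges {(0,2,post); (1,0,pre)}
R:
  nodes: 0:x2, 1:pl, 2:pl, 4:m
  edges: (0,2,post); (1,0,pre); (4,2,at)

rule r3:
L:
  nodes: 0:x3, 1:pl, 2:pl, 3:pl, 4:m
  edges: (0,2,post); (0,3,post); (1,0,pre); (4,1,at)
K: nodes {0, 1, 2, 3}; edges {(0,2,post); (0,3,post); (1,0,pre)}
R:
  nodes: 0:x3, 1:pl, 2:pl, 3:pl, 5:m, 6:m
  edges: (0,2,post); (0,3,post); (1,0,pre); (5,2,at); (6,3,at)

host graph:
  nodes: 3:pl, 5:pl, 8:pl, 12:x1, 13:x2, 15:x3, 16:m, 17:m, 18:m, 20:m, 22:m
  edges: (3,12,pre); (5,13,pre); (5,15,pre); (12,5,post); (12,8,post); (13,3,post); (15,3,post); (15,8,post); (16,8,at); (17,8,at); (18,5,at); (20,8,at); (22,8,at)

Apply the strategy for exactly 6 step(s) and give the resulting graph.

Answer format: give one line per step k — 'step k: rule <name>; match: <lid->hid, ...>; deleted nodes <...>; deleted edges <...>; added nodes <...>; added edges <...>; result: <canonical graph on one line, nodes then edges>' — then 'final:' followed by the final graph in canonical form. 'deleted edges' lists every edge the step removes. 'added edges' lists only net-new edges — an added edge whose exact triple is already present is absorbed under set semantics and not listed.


step 1: rule r2; match: 0->13, 1->5, 2->3, 3->18; deleted nodes 18; deleted edges (18,5,at); added nodes 23; added edges (23,3,at); result: nodes: 3:pl, 5:pl, 8:pl, 12:x1, 13:x2, 15:x3, 16:m, 17:m, 20:m, 22:m, 23:m edges: (3,12,pre); (5,13,pre); (5,15,pre); (12,5,post); (12,8,post); (13,3,post); (15,3,post); (15,8,post); (16,8,at); (17,8,at); (20,8,at); (22,8,at); (23,3,at)
step 2: rule r1; match: 0->12, 1->3, 2->5, 3->8, 4->23; deleted nodes 23; deleted edges (23,3,at); added nodes 24, 25; added edges (24,5,at); (25,8,at); result: nodes: 3:pl, 5:pl, 8:pl, 12:x1, 13:x2, 15:x3, 16:m, 17:m, 20:m, 22:m, 24:m, 25:m edges: (3,12,pre); (5,13,pre); (5,15,pre); (12,5,post); (12,8,post); (13,3,post); (15,3,post); (15,8,post); (16,8,at); (17,8,at); (20,8,at); (22,8,at); (24,5,at); (25,8,at)
step 3: rule r2; match: 0->13, 1->5, 2->3, 3->24; deleted nodes 24; deleted edges (24,5,at); added nodes 26; added edges (26,3,at); result: nodes: 3:pl, 5:pl, 8:pl, 12:x1, 13:x2, 15:x3, 16:m, 17:m, 20:m, 22:m, 25:m, 26:m edges: (3,12,pre); (5,13,pre); (5,15,pre); (12,5,post); (12,8,post); (13,3,post); (15,3,post); (15,8,post); (16,8,at); (17,8,at); (20,8,at); (22,8,at); (25,8,at); (26,3,at)
step 4: rule r1; match: 0->12, 1->3, 2->5, 3->8, 4->26; deleted nodes 26; deleted edges (26,3,at); added nodes 27, 28; added edges (27,5,at); (28,8,at); result: nodes: 3:pl, 5:pl, 8:pl, 12:x1, 13:x2, 15:x3, 16:m, 17:m, 20:m, 22:m, 25:m, 27:m, 28:m edges: (3,12,pre); (5,13,pre); (5,15,pre); (12,5,post); (12,8,post); (13,3,post); (15,3,post); (15,8,post); (16,8,at); (17,8,at); (20,8,at); (22,8,at); (25,8,at); (27,5,at); (28,8,at)
step 5: rule r2; match: 0->13, 1->5, 2->3, 3->27; deleted nodes 27; deleted edges (27,5,at); added nodes 29; added edges (29,3,at); result: nodes: 3:pl, 5:pl, 8:pl, 12:x1, 13:x2, 15:x3, 16:m, 17:m, 20:m, 22:m, 25:m, 28:m, 29:m edges: (3,12,pre); (5,13,pre); (5,15,pre); (12,5,post); (12,8,post); (13,3,post); (15,3,post); (15,8,post); (16,8,at); (17,8,at); (20,8,at); (22,8,at); (25,8,at); (28,8,at); (29,3,at)
step 6: rule r1; match: 0->12, 1->3, 2->5, 3->8, 4->29; deleted nodes 29; deleted edges (29,3,at); added nodes 30, 31; added edges (30,5,at); (31,8,at); result: nodes: 3:pl, 5:pl, 8:pl, 12:x1, 13:x2, 15:x3, 16:m, 17:m, 20:m, 22:m, 25:m, 28:m, 30:m, 31:m edges: (3,12,pre); (5,13,pre); (5,15,pre); (12,5,post); (12,8,post); (13,3,post); (15,3,post); (15,8,post); (16,8,at); (17,8,at); (20,8,at); (22,8,at); (25,8,at); (28,8,at); (30,5,at); (31,8,at)
final:
nodes: 3:pl, 5:pl, 8:pl, 12:x1, 13:x2, 15:x3, 16:m, 17:m, 20:m, 22:m, 25:m, 28:m, 30:m, 31:m
edges: (3,12,pre); (5,13,pre); (5,15,pre); (12,5,post); (12,8,post); (13,3,post); (15,3,post); (15,8,post); (16,8,at); (17,8,at); (20,8,at); (22,8,at); (25,8,at); (28,8,at); (30,5,at); (31,8,at)


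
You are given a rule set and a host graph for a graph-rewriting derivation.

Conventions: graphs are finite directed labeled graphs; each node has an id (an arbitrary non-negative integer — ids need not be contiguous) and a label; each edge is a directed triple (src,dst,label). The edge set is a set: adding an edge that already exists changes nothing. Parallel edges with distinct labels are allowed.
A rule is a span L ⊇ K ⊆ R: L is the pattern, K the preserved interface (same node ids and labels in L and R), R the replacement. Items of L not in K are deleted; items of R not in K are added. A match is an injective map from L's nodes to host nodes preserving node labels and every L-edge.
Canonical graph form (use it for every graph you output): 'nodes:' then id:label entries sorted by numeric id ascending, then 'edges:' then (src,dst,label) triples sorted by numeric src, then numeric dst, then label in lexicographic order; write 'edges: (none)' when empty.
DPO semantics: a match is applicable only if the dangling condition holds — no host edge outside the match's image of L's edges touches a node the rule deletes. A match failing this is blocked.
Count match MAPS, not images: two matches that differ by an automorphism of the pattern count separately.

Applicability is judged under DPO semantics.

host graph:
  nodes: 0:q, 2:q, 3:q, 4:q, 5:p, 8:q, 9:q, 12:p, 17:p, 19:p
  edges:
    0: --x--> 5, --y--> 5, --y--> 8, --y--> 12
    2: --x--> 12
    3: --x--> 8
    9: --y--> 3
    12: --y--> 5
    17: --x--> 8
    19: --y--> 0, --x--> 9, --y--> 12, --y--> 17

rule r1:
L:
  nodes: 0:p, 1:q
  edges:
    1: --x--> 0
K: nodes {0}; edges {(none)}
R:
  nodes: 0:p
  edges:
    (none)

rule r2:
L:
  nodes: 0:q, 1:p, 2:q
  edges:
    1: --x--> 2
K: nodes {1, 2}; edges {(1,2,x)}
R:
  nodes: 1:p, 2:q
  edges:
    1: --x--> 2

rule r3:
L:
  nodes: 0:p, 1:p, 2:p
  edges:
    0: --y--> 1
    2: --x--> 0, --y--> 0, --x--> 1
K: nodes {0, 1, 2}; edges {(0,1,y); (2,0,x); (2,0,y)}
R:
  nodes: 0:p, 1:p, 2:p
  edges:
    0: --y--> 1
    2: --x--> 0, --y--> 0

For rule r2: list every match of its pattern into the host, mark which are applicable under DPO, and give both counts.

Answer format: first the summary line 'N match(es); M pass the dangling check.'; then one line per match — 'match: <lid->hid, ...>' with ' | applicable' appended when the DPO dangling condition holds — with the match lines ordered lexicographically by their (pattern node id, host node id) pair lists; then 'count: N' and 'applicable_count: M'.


10 match(es); 2 pass the dangling check.
match: 0->0, 1->17, 2->8
match: 0->0, 1->19, 2->9
match: 0->2, 1->17, 2->8
match: 0->2, 1->19, 2->9
match: 0->3, 1->17, 2->8
match: 0->3, 1->19, 2->9
match: 0->4, 1->17, 2->8 | applicable
match: 0->4, 1->19, 2->9 | applicable
match: 0->8, 1->19, 2->9
match: 0->9, 1->17, 2->8
count: 10
applicable_count: 2
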